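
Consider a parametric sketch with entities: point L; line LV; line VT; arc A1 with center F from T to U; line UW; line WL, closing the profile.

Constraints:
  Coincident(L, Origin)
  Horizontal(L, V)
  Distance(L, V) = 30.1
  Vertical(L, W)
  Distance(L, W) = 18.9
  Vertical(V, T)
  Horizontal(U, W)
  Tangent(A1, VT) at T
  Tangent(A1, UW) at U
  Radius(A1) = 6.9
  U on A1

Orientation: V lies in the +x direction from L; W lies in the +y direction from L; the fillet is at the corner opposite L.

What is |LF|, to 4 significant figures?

26.12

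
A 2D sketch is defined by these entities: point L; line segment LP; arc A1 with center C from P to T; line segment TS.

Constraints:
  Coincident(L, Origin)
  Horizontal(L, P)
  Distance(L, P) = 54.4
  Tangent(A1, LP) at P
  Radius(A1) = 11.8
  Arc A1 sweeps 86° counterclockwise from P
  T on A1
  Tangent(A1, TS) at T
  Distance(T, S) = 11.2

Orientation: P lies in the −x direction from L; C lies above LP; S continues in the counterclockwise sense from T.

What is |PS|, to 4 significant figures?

25.46

L is at the origin; L and P share the same y with |LP| = 54.4 and P on the −x side, so P = (-54.40, 0.000). Tangency of A1 to LP means the radius CP is perpendicular to LP, so C = P + (0, 11.8) = (-54.40, 11.80). On A1, P sits at bearing -90° from C; an 86° counterclockwise sweep puts T at bearing -4°, so T = C + 11.8·(cos -4°, sin -4°) = (-42.63, 10.98). A1 meets TS tangentially, so CT is at right angles to TS, so TS runs along (−sin -4°, cos -4°); with |TS| = 11.2, S = (-41.85, 22.15). Then |PS| = |S − P| = 25.46.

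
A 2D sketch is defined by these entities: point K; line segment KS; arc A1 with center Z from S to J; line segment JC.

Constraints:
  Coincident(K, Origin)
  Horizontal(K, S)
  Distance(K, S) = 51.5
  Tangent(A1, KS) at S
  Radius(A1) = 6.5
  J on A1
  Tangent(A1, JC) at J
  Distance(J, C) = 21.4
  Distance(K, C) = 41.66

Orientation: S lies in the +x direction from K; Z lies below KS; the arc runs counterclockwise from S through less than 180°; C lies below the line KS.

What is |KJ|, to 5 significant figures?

45.948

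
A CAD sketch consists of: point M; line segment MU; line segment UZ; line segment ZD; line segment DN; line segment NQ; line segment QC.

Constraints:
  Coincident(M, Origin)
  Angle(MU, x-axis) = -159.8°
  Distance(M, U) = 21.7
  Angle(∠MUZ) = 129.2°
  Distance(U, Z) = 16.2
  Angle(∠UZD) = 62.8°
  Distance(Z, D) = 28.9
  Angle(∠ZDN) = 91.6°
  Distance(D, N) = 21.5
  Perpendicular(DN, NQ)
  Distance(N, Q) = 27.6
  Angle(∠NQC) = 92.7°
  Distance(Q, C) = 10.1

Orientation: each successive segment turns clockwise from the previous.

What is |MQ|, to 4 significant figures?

26.93

M is at the origin; MU runs at -159.8° with length 21.7, so U = (-20.37, -7.493). ∠MUZ = 129.2° gives UZ at 149.4° from the x-axis; with |UZ| = 16.2, Z = (-34.31, 0.7535). ∠UZD = 62.8° gives ZD at 32.20° from the x-axis; with |ZD| = 28.9, D = (-9.854, 16.15). ∠ZDN = 91.6° gives DN at -56.20° from the x-axis; with |DN| = 21.5, N = (2.106, -1.713). DN ⟂ NQ, so NQ runs at -146.2°; with |NQ| = 27.6, Q = (-20.83, -17.07). Then |MQ| = |Q − M| = 26.93.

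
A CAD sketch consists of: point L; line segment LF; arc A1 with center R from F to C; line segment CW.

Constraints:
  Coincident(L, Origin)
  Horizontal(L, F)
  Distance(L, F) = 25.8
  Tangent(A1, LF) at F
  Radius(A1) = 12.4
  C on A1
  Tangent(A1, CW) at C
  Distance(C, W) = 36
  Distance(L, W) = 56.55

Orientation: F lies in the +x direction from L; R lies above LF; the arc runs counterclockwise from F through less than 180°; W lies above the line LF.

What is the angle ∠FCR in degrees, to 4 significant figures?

35.27°

L is at the origin; L and F share the same y with |LF| = 25.8 and F on the +x side, so F = (25.80, 0.000). A1 meets LF tangentially, so RF is at right angles to LF, so R = F + (0, 12.4) = (25.80, 12.40). Since RC ⟂ CW (tangency), |RW| = √(12.4² + 36.0²) = 38.08 regardless of where C sits on A1. So W lies on both circle(L, 56.55) and circle(R, 38.08); the above-LF intersection is W = (25.50, 50.47). C is the foot of the tangent from W: C = (37.49, 16.53).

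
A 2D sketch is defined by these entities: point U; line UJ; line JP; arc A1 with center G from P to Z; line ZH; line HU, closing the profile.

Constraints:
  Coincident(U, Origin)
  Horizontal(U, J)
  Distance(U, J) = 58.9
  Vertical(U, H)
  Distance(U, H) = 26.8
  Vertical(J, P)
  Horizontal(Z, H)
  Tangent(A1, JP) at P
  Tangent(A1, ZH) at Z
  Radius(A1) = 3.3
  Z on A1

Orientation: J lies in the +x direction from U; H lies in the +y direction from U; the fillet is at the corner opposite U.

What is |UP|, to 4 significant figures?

63.41

U is at the origin; UJ is horizontal with |UJ| = 58.9 and J on the +x side, so J = (58.90, 0.000). U and H share the same x with |UH| = 26.8 and H on the +y side, so H = (0.000, 26.80). The virtual corner opposite U is at (58.90, 26.80). The tangent condition forces GP to be normal to JP and A1 meets ZH tangentially, so GZ is at right angles to ZH, with radius 3.3, so the center G sits 3.3 in from both sides at G = (55.60, 23.50). That places the tangent points at P = (58.90, 23.50) on JP and Z = (55.60, 26.80) on ZH. Then |UP| = |P − U| = 63.41.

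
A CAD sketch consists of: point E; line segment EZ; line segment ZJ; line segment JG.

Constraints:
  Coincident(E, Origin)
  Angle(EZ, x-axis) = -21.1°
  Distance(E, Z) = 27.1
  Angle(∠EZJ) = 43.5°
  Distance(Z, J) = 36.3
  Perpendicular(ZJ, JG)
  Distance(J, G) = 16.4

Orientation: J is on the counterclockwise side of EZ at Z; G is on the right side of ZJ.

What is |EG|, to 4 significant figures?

38.80

∠EZJ = 43.5°, so ZJ runs at -21.1° + (180° − 43.5°) = 115.4° from the x-axis; with |ZJ| = 36.3, J = Z + 36.3·(cos 115.4°, sin 115.4°) = (9.713, 23.04). ZJ is perpendicular to JG; with |JG| = 16.4 on the right of ZJ, G = J + 16.4·(0.9033, 0.4289) = (24.53, 30.07). Then |EG| = |G − E| = 38.80.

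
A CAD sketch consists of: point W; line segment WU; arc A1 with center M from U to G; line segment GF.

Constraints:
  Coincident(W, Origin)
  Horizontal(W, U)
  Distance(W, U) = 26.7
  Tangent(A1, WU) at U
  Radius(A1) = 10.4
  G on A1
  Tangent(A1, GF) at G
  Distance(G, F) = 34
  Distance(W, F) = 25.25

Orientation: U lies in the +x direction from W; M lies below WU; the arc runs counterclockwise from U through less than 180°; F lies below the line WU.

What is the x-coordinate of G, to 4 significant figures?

19.95

W is at the origin; WU is horizontal with |WU| = 26.7 and U on the +x side, so U = (26.70, 0.000). The tangent condition forces MU to be normal to WU, so M = U + (0, -10.4) = (26.70, -10.40). Since MG ⟂ GF (tangency), |MF| = √(10.4² + 34.0²) = 35.56 regardless of where G sits on A1. So F lies on both circle(W, 25.25) and circle(M, 35.56); the below-WU intersection is F = (-5.920, -24.55). G is the foot of the tangent from F: G = (19.95, -2.486).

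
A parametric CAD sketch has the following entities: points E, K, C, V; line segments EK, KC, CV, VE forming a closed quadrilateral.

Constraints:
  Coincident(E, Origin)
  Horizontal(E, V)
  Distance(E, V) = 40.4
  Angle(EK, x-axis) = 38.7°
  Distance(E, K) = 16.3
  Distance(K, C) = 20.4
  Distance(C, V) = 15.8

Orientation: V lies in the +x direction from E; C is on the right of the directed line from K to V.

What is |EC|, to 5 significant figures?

26.234

Checks: E = (0.00, 0.00) ✓; |KC| = 20.40 ✓; |CV| = 15.80 ✓.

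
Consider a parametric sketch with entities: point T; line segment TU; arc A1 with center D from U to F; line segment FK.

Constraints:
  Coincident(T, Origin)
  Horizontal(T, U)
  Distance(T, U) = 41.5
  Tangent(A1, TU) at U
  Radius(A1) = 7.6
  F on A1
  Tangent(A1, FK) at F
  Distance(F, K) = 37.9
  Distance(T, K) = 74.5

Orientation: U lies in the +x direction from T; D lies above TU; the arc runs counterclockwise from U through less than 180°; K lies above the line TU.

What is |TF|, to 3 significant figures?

48.7

Checks: |DF| = 7.600 ✓; ∠(DF, FK) = 90.00° ✓; |FK| = 37.90 ✓; |TK| = 74.50 ✓.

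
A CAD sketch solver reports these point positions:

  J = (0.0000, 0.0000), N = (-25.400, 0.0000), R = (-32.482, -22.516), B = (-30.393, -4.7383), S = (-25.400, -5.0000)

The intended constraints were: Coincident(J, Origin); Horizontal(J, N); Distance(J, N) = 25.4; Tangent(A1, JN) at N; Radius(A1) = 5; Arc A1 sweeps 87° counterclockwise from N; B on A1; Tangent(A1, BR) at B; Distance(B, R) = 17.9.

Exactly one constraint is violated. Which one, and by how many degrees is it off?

Tangent(A1, BR) at B — off by 3.70°.

J = (0.00, 0.00) ✓; J.y = 0.00, N.y = 0.00 ✓; |JN| = 25.40 ✓; ∠(SN, NJ) = 90.00° ✓; |SN| = 5.000 ✓; bearing(S→B) − bearing(S→N) = 87.00° ✓; |SB| = 5.000 ✓; ∠(SB, BR) = 93.70° ✗; |BR| = 17.90 ✓.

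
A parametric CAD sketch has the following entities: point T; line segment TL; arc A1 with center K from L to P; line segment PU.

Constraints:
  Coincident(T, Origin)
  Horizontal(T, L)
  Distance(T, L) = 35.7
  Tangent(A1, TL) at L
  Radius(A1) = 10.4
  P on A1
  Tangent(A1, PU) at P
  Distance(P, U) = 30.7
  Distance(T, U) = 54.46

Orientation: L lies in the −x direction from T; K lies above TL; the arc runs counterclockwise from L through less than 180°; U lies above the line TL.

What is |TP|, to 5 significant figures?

28.831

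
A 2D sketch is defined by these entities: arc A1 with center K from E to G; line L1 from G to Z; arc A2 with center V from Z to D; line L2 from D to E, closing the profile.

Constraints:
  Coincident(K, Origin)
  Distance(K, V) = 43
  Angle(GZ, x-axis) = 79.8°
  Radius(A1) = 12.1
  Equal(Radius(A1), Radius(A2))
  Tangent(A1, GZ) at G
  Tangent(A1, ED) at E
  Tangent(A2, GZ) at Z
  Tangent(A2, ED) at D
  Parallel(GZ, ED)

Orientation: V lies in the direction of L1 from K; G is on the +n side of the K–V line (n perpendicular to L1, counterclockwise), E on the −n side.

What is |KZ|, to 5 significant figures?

44.670

The slot axis is L1's direction at 79.8°, so u = (cos 79.8°, sin 79.8°) = (0.17708, 0.98420) and n = (−sin 79.8°, cos 79.8°) = (-0.98420, 0.17708). K is at the origin and V lies 43.0 along u from K, so V = 43.0·u = (7.6146, 42.320). Tangency of A1 to both parallel lines with radius 12.1 puts G and E at K ± 12.1·n: G = (-11.909, 2.1427), E = (11.909, -2.1427). Equal radii place Z and D the same way about V: Z = V + 12.1·n = (-4.2941, 44.463), D = V − 12.1·n = (19.523, 40.178). Then |KZ| = |Z − K| = 44.670.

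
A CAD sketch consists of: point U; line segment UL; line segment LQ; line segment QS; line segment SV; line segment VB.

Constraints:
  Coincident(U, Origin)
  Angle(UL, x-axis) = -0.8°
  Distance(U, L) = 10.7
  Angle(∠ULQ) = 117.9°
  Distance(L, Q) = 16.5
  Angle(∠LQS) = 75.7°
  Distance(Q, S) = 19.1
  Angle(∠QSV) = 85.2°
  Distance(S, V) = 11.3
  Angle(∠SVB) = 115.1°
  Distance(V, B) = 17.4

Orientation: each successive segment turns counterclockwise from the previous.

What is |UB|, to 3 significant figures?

12.7

U is at the origin; UL runs at -0.8° with length 10.7, so L = (10.7, -0.149). ∠ULQ = 117.9° gives LQ at 61.3° from the x-axis; with |LQ| = 16.5, Q = (18.6, 14.3). ∠LQS = 75.7° gives QS at 166° from the x-axis; with |QS| = 19.1, S = (0.123, 19.1). ∠QSV = 85.2° gives SV at -99.6° from the x-axis; with |SV| = 11.3, V = (-1.76, 7.93). ∠SVB = 115.1° gives VB at -34.7° from the x-axis; with |VB| = 17.4, B = (12.5, -1.97). Then |UB| = |B − U| = 12.7.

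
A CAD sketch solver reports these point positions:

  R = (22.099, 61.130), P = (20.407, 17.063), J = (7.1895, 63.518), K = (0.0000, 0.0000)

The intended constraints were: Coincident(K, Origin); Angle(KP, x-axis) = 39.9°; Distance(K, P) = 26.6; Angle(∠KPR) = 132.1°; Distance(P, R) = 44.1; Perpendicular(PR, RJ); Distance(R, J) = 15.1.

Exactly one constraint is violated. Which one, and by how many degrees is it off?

Perpendicular(PR, RJ) — off by 6.90°.

K = (0.00, 0.00) ✓; KP at 39.90° ✓; |KP| = 26.60 ✓; ∠KPR = 132.1° ✓; |PR| = 44.10 ✓; ∠(PR, RJ) = 83.10° ✗; |RJ| = 15.10 ✓.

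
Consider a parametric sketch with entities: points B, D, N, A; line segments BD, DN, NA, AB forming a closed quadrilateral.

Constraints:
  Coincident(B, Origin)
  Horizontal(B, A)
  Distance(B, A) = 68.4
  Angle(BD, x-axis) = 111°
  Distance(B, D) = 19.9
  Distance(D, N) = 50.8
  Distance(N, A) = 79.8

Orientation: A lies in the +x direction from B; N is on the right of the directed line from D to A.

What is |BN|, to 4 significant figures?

32.49

B is at the origin; BA is horizontal with |BA| = 68.4 and A in +x, so A = (68.4, 0). BD runs at 111.0° with |BD| = 19.9, so D = (-7.132, 18.58). N is determined by |DN| = 50.8 and |NA| = 79.8 together: it lies at the intersection of circle(D, 50.8) and circle(A, 79.8). With |DA| = 77.78, the foot of the radical line on DA is 14.55 from D and the perpendicular offset is √(50.8² − 14.55²) = 48.67. Taking the right-of-DA solution: N = (-4.633, -32.16).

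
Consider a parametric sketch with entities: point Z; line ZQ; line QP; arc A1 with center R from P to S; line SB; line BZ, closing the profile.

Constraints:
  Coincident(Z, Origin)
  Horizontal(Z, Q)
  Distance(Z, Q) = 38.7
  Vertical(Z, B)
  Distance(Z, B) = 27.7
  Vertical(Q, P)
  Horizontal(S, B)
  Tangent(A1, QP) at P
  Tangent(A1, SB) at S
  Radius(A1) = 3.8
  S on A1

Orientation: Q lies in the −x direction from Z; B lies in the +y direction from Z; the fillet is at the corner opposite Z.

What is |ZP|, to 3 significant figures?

45.5

The virtual corner opposite Z is at (-38.7, 27.7). Tangency of A1 to QP means the radius RP is perpendicular to QP and tangency of A1 to SB means the radius RS is perpendicular to SB, with radius 3.8, so the center R sits 3.8 in from both sides at R = (-34.9, 23.9). That places the tangent points at P = (-38.7, 23.9) on QP and S = (-34.9, 27.7) on SB. Then |ZP| = |P − Z| = 45.5.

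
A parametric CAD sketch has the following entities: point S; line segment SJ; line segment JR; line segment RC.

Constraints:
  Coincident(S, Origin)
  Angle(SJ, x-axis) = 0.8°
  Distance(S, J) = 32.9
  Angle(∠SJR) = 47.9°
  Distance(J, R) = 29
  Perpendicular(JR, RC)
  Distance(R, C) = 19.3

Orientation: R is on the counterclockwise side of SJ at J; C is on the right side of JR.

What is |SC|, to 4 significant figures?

44.26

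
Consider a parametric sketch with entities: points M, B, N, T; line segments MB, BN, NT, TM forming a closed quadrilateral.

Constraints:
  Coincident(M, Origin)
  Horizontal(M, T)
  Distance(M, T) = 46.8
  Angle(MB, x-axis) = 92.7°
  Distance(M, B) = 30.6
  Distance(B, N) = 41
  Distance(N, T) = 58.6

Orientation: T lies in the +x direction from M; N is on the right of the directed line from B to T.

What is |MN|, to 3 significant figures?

14.4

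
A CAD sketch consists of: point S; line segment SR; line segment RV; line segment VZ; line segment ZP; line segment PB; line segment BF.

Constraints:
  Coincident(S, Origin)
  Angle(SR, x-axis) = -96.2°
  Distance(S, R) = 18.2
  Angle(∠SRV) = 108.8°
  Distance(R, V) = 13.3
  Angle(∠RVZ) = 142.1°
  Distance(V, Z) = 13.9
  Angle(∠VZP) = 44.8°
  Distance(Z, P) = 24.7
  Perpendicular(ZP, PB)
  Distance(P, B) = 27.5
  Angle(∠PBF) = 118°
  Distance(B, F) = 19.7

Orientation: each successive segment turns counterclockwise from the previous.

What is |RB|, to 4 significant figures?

16.19

∠VZP = 44.8° gives ZP at 148.1° from the x-axis; with |ZP| = 24.7, P = (2.668, -7.559). ZP ⟂ PB, so PB runs at -121.9°; with |PB| = 27.5, B = (-11.86, -30.91). Then |RB| = |B − R| = 16.19.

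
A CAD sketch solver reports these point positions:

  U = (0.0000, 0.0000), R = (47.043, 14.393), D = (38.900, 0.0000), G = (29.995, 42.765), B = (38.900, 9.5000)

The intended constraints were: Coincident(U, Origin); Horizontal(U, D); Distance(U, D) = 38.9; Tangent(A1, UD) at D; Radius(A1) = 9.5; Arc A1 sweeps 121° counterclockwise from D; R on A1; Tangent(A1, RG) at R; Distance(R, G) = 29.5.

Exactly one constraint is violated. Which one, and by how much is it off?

Distance(R, G) = 29.5 — off by 3.60.

U = (0.00, 0.00) ✓; U.y = 0.00, D.y = 0.00 ✓; |UD| = 38.90 ✓; ∠(BD, DU) = 90.00° ✓; |BD| = 9.500 ✓; bearing(B→R) − bearing(B→D) = 121.0° ✓; |BR| = 9.500 ✓; ∠(BR, RG) = 90.00° ✓; |RG| = 33.10 ✗.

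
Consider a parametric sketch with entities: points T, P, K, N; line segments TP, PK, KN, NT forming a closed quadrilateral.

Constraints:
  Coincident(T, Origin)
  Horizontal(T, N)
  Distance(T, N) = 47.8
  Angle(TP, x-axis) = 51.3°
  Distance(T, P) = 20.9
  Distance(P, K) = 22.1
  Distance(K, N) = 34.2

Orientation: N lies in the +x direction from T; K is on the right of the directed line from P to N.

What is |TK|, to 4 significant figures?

15.22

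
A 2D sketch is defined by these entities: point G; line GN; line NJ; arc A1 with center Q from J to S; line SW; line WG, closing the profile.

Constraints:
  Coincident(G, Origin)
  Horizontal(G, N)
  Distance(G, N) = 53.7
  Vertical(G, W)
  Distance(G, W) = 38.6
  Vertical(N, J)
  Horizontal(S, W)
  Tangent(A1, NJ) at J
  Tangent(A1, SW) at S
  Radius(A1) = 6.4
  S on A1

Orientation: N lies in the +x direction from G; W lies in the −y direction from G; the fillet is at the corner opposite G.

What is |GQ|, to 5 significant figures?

57.220

GW is vertical with |GW| = 38.6 and W on the −y side, so W = (0.0000, -38.600). The virtual corner opposite G is at (53.700, -38.600). The tangent condition forces QJ to be normal to NJ and A1 meets SW tangentially, so QS is at right angles to SW, with radius 6.4, so the center Q sits 6.4 in from both sides at Q = (47.300, -32.200). Then |GQ| = |Q − G| = 57.220.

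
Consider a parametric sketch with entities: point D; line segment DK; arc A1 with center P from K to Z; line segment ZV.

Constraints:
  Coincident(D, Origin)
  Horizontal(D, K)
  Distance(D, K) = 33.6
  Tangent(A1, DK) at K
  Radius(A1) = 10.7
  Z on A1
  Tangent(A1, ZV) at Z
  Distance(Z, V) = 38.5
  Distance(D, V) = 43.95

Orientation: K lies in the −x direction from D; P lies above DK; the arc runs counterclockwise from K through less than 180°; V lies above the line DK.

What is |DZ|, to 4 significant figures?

24.59

Checks: |PZ| = 10.70 ✓; ∠(PZ, ZV) = 90.00° ✓; |ZV| = 38.50 ✓; |DV| = 43.95 ✓.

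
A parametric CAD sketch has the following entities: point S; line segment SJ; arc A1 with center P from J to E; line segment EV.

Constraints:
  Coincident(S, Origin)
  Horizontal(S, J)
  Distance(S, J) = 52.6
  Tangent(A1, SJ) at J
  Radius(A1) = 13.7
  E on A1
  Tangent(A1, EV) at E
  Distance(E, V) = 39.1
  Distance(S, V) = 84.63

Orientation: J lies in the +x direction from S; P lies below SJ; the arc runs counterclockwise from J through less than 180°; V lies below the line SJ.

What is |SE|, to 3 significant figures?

47.4

Checks: |PE| = 13.70 ✓; ∠(PE, EV) = 90.00° ✓; |EV| = 39.10 ✓; |SV| = 84.63 ✓.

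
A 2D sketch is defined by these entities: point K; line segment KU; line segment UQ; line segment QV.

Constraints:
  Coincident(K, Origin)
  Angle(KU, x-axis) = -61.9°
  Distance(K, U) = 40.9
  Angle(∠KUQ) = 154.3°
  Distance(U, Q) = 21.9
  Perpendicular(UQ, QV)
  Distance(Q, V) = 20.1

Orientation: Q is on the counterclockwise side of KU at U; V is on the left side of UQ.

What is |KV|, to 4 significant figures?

58.80

K is at the origin; KU runs at -61.9° with length 40.9, so U = 40.9·(cos -61.9°, sin -61.9°) = (19.26, -36.08). ∠KUQ = 154.3°, so UQ runs at -61.9° + (180° − 154.3°) = -36.20° from the x-axis; with |UQ| = 21.9, Q = U + 21.9·(cos -36.20°, sin -36.20°) = (36.94, -49.01). UQ is perpendicular to QV; with |QV| = 20.1 on the left of UQ, V = Q + 20.1·(0.5906, 0.8070) = (48.81, -32.79). Then |KV| = |V − K| = 58.80.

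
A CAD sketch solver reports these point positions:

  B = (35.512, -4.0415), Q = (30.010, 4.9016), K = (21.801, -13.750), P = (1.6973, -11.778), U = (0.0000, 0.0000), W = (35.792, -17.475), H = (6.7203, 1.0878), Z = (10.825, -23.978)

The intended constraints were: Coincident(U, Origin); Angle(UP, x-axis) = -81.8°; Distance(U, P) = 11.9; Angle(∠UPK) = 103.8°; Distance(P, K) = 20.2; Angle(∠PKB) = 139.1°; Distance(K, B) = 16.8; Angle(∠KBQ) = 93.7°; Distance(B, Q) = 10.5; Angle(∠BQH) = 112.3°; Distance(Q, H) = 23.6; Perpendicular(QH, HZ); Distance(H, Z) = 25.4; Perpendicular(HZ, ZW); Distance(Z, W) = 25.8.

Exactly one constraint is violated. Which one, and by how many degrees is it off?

Perpendicular(HZ, ZW) — off by 5.30°.

U = (0.00, 0.00) ✓; UP at -81.80° ✓; |UP| = 11.90 ✓; ∠UPK = 103.8° ✓; |PK| = 20.20 ✓; ∠PKB = 139.1° ✓; |KB| = 16.80 ✓; ∠KBQ = 93.70° ✓; |BQ| = 10.50 ✓; ∠BQH = 112.3° ✓; |QH| = 23.60 ✓; ∠(QH, HZ) = 90.00° ✓; |HZ| = 25.40 ✓; ∠(HZ, ZW) = 95.30° ✗; |ZW| = 25.80 ✓.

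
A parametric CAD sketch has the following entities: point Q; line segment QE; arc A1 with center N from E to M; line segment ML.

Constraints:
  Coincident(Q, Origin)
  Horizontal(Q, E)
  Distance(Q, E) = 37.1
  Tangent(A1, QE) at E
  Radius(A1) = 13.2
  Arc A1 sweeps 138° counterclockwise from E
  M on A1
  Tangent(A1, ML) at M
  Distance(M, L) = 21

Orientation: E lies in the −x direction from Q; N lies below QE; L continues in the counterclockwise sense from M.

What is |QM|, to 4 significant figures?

51.37

The tangent condition forces NE to be normal to QE, so N = E + (0, -13.2) = (-37.10, -13.20). On A1, E sits at bearing 90° from N; a 138° counterclockwise sweep puts M at bearing 228°, so M = N + 13.2·(cos 228°, sin 228°) = (-45.93, -23.01). Then |QM| = |M − Q| = 51.37.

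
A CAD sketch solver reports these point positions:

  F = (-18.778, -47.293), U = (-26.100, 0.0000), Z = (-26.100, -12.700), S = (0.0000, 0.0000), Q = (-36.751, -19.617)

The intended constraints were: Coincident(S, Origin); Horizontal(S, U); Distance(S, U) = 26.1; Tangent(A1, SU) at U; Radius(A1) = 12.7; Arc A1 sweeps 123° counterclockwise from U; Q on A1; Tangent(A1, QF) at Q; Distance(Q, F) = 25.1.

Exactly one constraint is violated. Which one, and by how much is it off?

Distance(Q, F) = 25.1 — off by 7.90.

S = (0.00, 0.00) ✓; S.y = 0.00, U.y = 0.00 ✓; |SU| = 26.10 ✓; ∠(ZU, US) = 90.00° ✓; |ZU| = 12.70 ✓; bearing(Z→Q) − bearing(Z→U) = 123.0° ✓; |ZQ| = 12.70 ✓; ∠(ZQ, QF) = 90.00° ✓; |QF| = 33.00 ✗.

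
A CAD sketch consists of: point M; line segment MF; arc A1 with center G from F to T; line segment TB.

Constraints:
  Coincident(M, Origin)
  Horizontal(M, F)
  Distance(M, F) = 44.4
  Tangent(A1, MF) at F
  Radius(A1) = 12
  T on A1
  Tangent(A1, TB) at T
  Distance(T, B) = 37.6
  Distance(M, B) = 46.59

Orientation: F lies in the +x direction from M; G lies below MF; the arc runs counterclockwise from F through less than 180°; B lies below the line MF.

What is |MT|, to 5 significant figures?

34.105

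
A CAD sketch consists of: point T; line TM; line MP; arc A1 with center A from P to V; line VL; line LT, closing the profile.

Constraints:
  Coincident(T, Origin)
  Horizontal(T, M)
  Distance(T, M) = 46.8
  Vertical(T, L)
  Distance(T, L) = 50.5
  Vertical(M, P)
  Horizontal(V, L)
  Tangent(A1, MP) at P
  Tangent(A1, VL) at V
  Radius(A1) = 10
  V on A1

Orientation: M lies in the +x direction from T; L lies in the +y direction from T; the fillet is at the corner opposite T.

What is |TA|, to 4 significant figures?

54.72

T is at the origin; T and M share the same y with |TM| = 46.8 and M on the +x side, so M = (46.80, 0.000). TL is vertical with |TL| = 50.5 and L on the +y side, so L = (0.000, 50.50). The virtual corner opposite T is at (46.80, 50.50). Tangency of A1 to MP means the radius AP is perpendicular to MP and tangency of A1 to VL means the radius AV is perpendicular to VL, with radius 10.0, so the center A sits 10.0 in from both sides at A = (36.80, 40.50). Then |TA| = |A − T| = 54.72.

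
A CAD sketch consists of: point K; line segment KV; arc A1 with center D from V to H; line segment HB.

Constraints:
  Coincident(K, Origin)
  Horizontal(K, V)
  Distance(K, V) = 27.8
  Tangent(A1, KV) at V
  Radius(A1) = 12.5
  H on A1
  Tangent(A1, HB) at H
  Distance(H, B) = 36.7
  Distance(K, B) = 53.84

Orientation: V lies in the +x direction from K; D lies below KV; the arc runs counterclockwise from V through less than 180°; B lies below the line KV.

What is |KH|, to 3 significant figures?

20.7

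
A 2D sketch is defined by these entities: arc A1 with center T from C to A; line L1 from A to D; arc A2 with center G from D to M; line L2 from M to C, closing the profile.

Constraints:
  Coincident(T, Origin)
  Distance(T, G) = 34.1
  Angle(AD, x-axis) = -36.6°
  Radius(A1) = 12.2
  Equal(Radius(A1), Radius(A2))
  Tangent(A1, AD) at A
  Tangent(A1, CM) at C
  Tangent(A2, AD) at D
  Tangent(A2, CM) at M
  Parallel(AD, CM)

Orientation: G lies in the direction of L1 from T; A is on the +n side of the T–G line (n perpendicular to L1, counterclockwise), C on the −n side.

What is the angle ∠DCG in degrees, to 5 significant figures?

15.900°

The slot axis is L1's direction at -36.6°, so u = (cos -36.6°, sin -36.6°) = (0.80282, -0.59622) and n = (−sin -36.6°, cos -36.6°) = (0.59622, 0.80282). T is at the origin and G lies 34.1 along u from T, so G = 34.1·u = (27.376, -20.331). Tangency of A1 to both parallel lines with radius 12.2 puts A and C at T ± 12.2·n: A = (7.2739, 9.7944), C = (-7.2739, -9.7944). Equal radii place D and M the same way about G: D = G + 12.2·n = (34.650, -10.537), M = G − 12.2·n = (20.102, -30.126). Then cos ∠DCG = CD·CG / (|CD||CG|), giving 15.900°.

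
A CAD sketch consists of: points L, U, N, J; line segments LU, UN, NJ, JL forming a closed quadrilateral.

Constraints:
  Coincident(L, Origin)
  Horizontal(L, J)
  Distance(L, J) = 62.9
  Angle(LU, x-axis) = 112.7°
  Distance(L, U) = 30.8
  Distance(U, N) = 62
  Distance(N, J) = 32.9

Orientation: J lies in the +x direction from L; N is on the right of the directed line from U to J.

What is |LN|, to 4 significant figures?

36.09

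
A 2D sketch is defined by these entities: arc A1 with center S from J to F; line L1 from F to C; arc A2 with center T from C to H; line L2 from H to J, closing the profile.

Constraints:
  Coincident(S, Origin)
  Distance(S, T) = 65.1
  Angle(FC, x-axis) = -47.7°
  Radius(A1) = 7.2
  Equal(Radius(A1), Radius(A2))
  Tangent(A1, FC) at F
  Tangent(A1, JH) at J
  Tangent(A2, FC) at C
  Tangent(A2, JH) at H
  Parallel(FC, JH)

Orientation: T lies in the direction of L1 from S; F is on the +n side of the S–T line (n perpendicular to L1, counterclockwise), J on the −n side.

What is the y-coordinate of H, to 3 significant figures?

-53.0

The slot axis is L1's direction at -47.7°, so u = (cos -47.7°, sin -47.7°) = (0.673, -0.740) and n = (−sin -47.7°, cos -47.7°) = (0.740, 0.673). S is at the origin and T lies 65.1 along u from S, so T = 65.1·u = (43.8, -48.1). Tangency of A1 to both parallel lines with radius 7.2 puts F and J at S ± 7.2·n: F = (5.33, 4.85), J = (-5.33, -4.85). Equal radii place C and H the same way about T: C = T + 7.2·n = (49.1, -43.3), H = T − 7.2·n = (38.5, -53.0). So H.y = -53.0.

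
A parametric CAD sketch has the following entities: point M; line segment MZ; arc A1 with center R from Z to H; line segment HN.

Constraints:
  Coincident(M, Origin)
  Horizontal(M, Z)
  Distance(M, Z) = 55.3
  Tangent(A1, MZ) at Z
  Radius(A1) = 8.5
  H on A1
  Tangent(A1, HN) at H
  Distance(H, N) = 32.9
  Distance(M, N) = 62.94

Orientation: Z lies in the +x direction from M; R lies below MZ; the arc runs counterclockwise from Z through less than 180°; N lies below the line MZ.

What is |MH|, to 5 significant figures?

47.590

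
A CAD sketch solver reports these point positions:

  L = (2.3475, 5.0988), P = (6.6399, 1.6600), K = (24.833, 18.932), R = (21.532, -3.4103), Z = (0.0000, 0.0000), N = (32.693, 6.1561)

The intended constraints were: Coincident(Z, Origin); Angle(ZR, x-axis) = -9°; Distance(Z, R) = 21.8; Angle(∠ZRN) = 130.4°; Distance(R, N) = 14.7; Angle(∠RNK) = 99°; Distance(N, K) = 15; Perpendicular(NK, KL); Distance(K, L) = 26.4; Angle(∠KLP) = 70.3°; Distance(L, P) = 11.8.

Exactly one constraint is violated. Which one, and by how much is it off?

Distance(L, P) = 11.8 — off by 6.30.

Z = (0.00, 0.00) ✓; ZR at -9.000° ✓; |ZR| = 21.80 ✓; ∠ZRN = 130.4° ✓; |RN| = 14.70 ✓; ∠RNK = 99.00° ✓; |NK| = 15.00 ✓; ∠(NK, KL) = 90.00° ✓; |KL| = 26.40 ✓; ∠KLP = 70.30° ✓; |LP| = 5.500 ✗.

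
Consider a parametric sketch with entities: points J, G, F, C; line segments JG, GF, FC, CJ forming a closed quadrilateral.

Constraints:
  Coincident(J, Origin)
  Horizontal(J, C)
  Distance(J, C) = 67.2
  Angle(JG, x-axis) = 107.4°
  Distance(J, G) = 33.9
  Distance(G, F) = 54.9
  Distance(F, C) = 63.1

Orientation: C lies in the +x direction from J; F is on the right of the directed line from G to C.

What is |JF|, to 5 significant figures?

21.016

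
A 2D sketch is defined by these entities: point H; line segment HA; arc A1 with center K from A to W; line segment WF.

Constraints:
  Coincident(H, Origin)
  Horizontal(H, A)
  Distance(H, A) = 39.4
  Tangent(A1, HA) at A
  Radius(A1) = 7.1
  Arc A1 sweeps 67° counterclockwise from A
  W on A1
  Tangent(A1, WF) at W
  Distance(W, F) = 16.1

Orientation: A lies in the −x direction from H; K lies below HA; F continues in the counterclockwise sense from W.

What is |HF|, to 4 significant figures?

55.63

On A1, A sits at bearing 90° from K; a 67° counterclockwise sweep puts W at bearing 157°, so W = K + 7.1·(cos 157°, sin 157°) = (-45.94, -4.326). Since A1 is tangent to WF there, KW ⟂ WF, so WF runs along (−sin 157°, cos 157°); with |WF| = 16.1, F = (-52.23, -19.15). Then |HF| = |F − H| = 55.63.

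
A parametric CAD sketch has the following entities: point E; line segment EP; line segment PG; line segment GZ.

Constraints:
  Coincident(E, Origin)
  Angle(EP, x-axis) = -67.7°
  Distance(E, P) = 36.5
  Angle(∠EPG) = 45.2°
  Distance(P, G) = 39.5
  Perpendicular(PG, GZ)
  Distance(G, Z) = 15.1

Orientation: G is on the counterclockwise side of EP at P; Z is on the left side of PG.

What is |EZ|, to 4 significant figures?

17.51

E is at the origin; EP runs at -67.7° with length 36.5, so P = 36.5·(cos -67.7°, sin -67.7°) = (13.85, -33.77). ∠EPG = 45.2°, so PG runs at -67.7° + (180° − 45.2°) = 67.10° from the x-axis; with |PG| = 39.5, G = P + 39.5·(cos 67.10°, sin 67.10°) = (29.22, 2.617). PG ⟂ GZ; with |GZ| = 15.1 on the left of PG, Z = G + 15.1·(-0.9212, 0.3891) = (15.31, 8.492). Then |EZ| = |Z − E| = 17.51.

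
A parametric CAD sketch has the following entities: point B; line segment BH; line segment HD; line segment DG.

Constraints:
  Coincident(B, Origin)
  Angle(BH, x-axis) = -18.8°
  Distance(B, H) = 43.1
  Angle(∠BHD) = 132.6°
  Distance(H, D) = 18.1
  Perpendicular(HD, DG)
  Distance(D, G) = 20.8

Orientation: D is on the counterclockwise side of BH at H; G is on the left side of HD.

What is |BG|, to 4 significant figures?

48.52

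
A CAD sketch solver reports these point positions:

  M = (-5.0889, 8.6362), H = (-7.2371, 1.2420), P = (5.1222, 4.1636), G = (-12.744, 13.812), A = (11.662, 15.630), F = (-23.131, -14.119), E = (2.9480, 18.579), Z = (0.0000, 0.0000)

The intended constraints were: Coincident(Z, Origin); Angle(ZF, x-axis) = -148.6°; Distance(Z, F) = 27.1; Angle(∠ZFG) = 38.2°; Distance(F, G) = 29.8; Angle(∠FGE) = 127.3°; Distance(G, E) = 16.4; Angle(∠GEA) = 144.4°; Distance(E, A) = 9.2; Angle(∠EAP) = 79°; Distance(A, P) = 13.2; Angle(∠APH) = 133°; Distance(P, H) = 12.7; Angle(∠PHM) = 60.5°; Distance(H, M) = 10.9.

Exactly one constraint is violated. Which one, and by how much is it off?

Distance(H, M) = 10.9 — off by 3.20.

Z = (0.00, 0.00) ✓; ZF at -148.6° ✓; |ZF| = 27.10 ✓; ∠ZFG = 38.20° ✓; |FG| = 29.80 ✓; ∠FGE = 127.3° ✓; |GE| = 16.40 ✓; ∠GEA = 144.4° ✓; |EA| = 9.199 ✓; ∠EAP = 79.00° ✓; |AP| = 13.20 ✓; ∠APH = 133.0° ✓; |PH| = 12.70 ✓; ∠PHM = 60.50° ✓; |HM| = 7.700 ✗.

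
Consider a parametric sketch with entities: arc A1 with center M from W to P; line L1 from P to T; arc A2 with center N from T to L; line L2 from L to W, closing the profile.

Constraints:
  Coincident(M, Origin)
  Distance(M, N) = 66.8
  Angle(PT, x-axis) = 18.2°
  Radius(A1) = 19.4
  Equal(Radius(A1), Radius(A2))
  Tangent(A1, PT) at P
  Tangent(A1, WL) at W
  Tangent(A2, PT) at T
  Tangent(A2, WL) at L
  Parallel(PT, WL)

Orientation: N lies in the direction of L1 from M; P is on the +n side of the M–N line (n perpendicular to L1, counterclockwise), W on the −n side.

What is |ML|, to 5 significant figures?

69.560

The slot axis is L1's direction at 18.2°, so u = (cos 18.2°, sin 18.2°) = (0.94997, 0.31233) and n = (−sin 18.2°, cos 18.2°) = (-0.31233, 0.94997). M is at the origin and N lies 66.8 along u from M, so N = 66.8·u = (63.458, 20.864). Tangency of A1 to both parallel lines with radius 19.4 puts P and W at M ± 19.4·n: P = (-6.0593, 18.429), W = (6.0593, -18.429). Equal radii place T and L the same way about N: T = N + 19.4·n = (57.399, 39.293), L = N − 19.4·n = (69.517, 2.4345). Then |ML| = |L − M| = 69.560.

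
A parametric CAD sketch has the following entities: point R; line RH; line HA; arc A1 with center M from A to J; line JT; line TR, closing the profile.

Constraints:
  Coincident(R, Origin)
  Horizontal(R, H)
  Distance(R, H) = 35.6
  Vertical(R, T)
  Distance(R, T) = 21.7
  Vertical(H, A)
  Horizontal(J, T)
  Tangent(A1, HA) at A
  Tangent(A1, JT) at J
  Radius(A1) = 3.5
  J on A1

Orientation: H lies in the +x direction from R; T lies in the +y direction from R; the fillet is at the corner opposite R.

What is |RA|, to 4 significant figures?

39.98

R is at the origin; RH is horizontal with |RH| = 35.6 and H on the +x side, so H = (35.60, 0.000). R and T share the same x with |RT| = 21.7 and T on the +y side, so T = (0.000, 21.70). The virtual corner opposite R is at (35.60, 21.70). The tangent condition forces MA to be normal to HA and the tangent condition forces MJ to be normal to JT, with radius 3.5, so the center M sits 3.5 in from both sides at M = (32.10, 18.20). That places the tangent points at A = (35.60, 18.20) on HA and J = (32.10, 21.70) on JT. Then |RA| = |A − R| = 39.98.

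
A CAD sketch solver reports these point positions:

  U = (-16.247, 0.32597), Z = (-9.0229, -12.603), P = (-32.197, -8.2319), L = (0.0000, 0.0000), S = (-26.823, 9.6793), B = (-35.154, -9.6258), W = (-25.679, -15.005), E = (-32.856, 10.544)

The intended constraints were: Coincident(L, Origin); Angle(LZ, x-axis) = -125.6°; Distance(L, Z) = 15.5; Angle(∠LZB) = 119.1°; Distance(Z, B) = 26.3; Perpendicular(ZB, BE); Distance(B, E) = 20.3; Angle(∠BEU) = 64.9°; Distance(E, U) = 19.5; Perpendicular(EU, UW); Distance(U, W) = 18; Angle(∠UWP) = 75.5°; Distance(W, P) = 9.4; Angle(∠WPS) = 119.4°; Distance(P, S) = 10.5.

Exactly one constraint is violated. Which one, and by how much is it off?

Distance(P, S) = 10.5 — off by 8.20.

L = (0.00, 0.00) ✓; LZ at -125.6° ✓; |LZ| = 15.50 ✓; ∠LZB = 119.1° ✓; |ZB| = 26.30 ✓; ∠(ZB, BE) = 90.00° ✓; |BE| = 20.30 ✓; ∠BEU = 64.90° ✓; |EU| = 19.50 ✓; ∠(EU, UW) = 90.00° ✓; |UW| = 18.00 ✓; ∠UWP = 75.50° ✓; |WP| = 9.400 ✓; ∠WPS = 119.4° ✓; |PS| = 18.70 ✗.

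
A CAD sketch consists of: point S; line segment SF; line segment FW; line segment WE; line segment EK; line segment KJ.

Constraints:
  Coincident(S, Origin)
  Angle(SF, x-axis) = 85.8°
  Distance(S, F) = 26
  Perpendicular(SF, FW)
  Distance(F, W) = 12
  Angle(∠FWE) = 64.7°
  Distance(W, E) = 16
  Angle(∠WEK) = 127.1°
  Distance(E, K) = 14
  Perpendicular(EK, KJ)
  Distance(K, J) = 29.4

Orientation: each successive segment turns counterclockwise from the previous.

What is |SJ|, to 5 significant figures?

40.179

S is at the origin; SF runs at 85.8° with length 26.0, so F = (1.9042, 25.930). SF is perpendicular to FW, so FW runs at 175.80°; with |FW| = 12.0, W = (-10.064, 26.809). ∠FWE = 64.7° gives WE at -68.900° from the x-axis; with |WE| = 16.0, E = (-4.3036, 11.882). ∠WEK = 127.1° gives EK at -16.000° from the x-axis; with |EK| = 14.0, K = (9.1540, 8.0229). EK is perpendicular to KJ, so KJ runs at 74.000°; with |KJ| = 29.4, J = (17.258, 36.284). Then |SJ| = |J − S| = 40.179.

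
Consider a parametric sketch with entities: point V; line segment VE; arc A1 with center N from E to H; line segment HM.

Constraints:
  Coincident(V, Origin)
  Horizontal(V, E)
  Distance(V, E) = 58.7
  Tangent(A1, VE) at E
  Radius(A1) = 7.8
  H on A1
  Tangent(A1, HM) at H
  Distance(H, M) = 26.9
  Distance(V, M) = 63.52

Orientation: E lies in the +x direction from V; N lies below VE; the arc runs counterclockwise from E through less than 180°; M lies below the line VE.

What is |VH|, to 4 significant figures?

51.60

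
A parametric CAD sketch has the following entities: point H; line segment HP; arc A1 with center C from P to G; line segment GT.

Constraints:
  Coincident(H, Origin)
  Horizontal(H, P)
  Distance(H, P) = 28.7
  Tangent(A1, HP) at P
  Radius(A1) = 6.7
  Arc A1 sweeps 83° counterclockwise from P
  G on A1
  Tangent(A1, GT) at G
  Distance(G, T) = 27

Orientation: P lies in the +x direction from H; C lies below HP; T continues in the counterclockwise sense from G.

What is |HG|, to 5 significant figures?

22.821

H is at the origin; HP is horizontal with |HP| = 28.7 and P on the +x side, so P = (28.700, 0.0000). Tangency of A1 to HP means the radius CP is perpendicular to HP, so C = P + (0, -6.7) = (28.700, -6.7000). On A1, P sits at bearing 90° from C; an 83° counterclockwise sweep puts G at bearing 173°, so G = C + 6.7·(cos 173°, sin 173°) = (22.050, -5.8835). Then |HG| = |G − H| = 22.821.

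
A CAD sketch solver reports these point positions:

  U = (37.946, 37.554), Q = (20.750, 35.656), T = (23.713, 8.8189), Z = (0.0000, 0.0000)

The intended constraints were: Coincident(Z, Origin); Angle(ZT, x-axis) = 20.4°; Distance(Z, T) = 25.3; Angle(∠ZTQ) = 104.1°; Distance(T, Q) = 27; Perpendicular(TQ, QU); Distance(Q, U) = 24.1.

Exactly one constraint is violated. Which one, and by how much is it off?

Distance(Q, U) = 24.1 — off by 6.80.

Z = (0.00, 0.00) ✓; ZT at 20.40° ✓; |ZT| = 25.30 ✓; ∠ZTQ = 104.1° ✓; |TQ| = 27.00 ✓; ∠(TQ, QU) = 90.00° ✓; |QU| = 17.30 ✗.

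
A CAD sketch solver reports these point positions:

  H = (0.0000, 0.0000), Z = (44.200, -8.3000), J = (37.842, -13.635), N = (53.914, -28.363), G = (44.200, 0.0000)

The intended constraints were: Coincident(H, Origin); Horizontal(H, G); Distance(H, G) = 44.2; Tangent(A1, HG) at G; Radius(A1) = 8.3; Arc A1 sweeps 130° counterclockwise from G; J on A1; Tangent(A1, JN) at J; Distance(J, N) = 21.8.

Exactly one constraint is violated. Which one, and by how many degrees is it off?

Tangent(A1, JN) at J — off by 7.50°.

H = (0.00, 0.00) ✓; H.y = 0.00, G.y = 0.00 ✓; |HG| = 44.20 ✓; ∠(ZG, GH) = 90.00° ✓; |ZG| = 8.300 ✓; bearing(Z→J) − bearing(Z→G) = 130.0° ✓; |ZJ| = 8.300 ✓; ∠(ZJ, JN) = 82.50° ✗; |JN| = 21.80 ✓.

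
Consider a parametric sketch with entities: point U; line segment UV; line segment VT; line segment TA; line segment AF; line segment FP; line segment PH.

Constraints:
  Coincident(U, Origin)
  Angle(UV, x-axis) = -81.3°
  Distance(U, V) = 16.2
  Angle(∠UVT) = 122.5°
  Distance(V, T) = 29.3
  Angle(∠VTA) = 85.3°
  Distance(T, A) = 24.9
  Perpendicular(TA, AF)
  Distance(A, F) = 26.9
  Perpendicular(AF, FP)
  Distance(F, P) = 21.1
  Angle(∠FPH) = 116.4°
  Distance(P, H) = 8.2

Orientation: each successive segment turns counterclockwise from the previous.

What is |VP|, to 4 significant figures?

2.693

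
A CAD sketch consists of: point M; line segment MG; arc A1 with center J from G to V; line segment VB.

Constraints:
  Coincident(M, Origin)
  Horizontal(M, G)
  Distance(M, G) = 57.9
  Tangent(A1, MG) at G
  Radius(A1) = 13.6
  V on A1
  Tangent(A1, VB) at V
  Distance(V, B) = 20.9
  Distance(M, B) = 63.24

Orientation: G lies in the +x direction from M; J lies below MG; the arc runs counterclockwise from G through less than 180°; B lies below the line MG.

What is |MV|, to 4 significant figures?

48.17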